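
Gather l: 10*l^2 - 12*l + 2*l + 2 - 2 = 10*l^2 - 10*l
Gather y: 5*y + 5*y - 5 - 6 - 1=10*y - 12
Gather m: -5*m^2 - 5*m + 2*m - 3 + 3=-5*m^2 - 3*m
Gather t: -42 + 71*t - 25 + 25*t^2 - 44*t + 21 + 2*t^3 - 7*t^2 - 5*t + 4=2*t^3 + 18*t^2 + 22*t - 42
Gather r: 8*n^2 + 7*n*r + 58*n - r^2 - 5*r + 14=8*n^2 + 58*n - r^2 + r*(7*n - 5) + 14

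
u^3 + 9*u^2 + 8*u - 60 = (u - 2)*(u + 5)*(u + 6)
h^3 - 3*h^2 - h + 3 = (h - 3)*(h - 1)*(h + 1)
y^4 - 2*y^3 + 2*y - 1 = (y - 1)^3*(y + 1)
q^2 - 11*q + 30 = (q - 6)*(q - 5)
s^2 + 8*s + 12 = (s + 2)*(s + 6)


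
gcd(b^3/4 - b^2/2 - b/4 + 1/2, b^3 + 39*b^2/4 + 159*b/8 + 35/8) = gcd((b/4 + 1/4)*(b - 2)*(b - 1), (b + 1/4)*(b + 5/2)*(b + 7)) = 1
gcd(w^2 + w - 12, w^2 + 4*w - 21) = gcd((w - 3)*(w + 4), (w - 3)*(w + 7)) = w - 3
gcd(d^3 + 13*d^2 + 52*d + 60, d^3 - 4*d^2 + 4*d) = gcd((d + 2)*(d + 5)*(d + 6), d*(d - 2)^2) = 1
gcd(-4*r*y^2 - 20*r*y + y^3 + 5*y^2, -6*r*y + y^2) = y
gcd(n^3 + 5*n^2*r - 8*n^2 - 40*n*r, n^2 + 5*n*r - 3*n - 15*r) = n + 5*r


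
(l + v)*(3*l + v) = 3*l^2 + 4*l*v + v^2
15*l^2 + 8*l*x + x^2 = (3*l + x)*(5*l + x)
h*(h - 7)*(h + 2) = h^3 - 5*h^2 - 14*h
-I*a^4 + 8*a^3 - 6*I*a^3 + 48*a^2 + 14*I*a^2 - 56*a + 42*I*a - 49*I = (a + 7)*(a + I)*(a + 7*I)*(-I*a + I)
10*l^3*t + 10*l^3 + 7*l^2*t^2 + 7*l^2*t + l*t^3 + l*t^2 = (2*l + t)*(5*l + t)*(l*t + l)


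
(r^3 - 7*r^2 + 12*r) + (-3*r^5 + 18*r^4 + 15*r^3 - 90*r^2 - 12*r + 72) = -3*r^5 + 18*r^4 + 16*r^3 - 97*r^2 + 72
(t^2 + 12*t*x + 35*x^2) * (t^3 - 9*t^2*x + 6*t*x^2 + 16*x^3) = t^5 + 3*t^4*x - 67*t^3*x^2 - 227*t^2*x^3 + 402*t*x^4 + 560*x^5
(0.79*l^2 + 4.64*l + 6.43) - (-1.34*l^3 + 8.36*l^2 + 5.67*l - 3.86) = 1.34*l^3 - 7.57*l^2 - 1.03*l + 10.29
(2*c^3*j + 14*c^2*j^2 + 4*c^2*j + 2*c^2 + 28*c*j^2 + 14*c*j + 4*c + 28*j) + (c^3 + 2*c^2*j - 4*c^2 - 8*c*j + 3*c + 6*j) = 2*c^3*j + c^3 + 14*c^2*j^2 + 6*c^2*j - 2*c^2 + 28*c*j^2 + 6*c*j + 7*c + 34*j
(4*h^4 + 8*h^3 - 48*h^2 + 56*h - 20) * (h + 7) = 4*h^5 + 36*h^4 + 8*h^3 - 280*h^2 + 372*h - 140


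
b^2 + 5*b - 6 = (b - 1)*(b + 6)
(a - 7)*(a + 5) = a^2 - 2*a - 35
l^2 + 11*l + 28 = (l + 4)*(l + 7)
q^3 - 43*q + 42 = (q - 6)*(q - 1)*(q + 7)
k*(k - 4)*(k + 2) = k^3 - 2*k^2 - 8*k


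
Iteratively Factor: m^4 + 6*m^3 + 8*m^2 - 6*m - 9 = (m - 1)*(m^3 + 7*m^2 + 15*m + 9) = (m - 1)*(m + 1)*(m^2 + 6*m + 9) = (m - 1)*(m + 1)*(m + 3)*(m + 3)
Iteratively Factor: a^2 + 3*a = (a + 3)*(a)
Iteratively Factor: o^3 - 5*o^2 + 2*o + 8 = (o - 4)*(o^2 - o - 2) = (o - 4)*(o + 1)*(o - 2)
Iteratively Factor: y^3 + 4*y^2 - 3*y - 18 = (y - 2)*(y^2 + 6*y + 9) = (y - 2)*(y + 3)*(y + 3)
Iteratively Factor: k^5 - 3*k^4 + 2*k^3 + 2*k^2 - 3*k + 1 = (k - 1)*(k^4 - 2*k^3 + 2*k - 1) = (k - 1)^2*(k^3 - k^2 - k + 1) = (k - 1)^3*(k^2 - 1) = (k - 1)^4*(k + 1)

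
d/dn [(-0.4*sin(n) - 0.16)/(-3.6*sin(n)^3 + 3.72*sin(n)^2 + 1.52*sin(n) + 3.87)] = (-2.88*sin(n)^3 - 0.24*sin(n)^2 + 1.1904*sin(n) - 1.3048)*cos(n)/(12.96*sin(n)^6 - 26.784*sin(n)^5 + 2.8944*sin(n)^4 - 16.5552*sin(n)^3 + 31.1032*sin(n)^2 + 11.7648*sin(n) + 14.9769)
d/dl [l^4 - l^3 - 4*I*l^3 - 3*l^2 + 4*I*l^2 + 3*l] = 4*l^3 + l^2*(-3 - 12*I) + l*(-6 + 8*I) + 3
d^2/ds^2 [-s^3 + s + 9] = -6*s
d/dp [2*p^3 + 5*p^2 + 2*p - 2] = 6*p^2 + 10*p + 2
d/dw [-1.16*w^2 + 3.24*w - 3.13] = 3.24 - 2.32*w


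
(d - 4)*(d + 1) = d^2 - 3*d - 4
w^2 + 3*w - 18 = (w - 3)*(w + 6)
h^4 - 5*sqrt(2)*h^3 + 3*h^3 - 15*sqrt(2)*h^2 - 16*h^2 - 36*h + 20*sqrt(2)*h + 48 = (h - 1)*(h + 4)*(h - 6*sqrt(2))*(h + sqrt(2))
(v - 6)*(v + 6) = v^2 - 36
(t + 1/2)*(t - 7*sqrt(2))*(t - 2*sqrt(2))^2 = t^4 - 11*sqrt(2)*t^3 + t^3/2 - 11*sqrt(2)*t^2/2 + 64*t^2 - 56*sqrt(2)*t + 32*t - 28*sqrt(2)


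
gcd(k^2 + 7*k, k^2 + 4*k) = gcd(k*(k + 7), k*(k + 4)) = k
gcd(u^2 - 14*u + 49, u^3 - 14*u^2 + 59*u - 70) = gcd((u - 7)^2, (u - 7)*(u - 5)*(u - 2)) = u - 7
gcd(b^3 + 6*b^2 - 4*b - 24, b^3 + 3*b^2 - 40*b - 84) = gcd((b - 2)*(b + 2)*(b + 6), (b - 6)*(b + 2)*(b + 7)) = b + 2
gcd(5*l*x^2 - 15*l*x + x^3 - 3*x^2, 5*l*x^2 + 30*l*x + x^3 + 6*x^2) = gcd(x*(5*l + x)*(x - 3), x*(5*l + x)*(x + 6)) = 5*l*x + x^2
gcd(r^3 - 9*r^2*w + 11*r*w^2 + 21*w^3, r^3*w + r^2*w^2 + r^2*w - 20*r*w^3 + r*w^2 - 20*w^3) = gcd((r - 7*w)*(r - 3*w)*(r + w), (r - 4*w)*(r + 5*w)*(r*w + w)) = 1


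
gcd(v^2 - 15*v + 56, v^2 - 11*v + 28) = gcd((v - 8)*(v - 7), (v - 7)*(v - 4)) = v - 7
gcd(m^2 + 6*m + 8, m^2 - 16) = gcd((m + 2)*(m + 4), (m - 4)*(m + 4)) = m + 4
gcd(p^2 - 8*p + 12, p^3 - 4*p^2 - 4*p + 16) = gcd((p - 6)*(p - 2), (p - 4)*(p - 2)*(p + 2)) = p - 2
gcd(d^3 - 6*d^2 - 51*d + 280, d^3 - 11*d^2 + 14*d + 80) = d^2 - 13*d + 40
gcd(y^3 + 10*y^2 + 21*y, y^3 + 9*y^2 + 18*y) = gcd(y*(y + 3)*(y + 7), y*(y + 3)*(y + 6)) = y^2 + 3*y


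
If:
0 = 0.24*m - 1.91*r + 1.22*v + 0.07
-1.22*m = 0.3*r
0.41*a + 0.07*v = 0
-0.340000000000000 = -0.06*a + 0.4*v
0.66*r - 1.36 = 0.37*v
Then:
No Solution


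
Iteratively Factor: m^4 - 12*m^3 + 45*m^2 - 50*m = (m - 5)*(m^3 - 7*m^2 + 10*m) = (m - 5)^2*(m^2 - 2*m) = (m - 5)^2*(m - 2)*(m)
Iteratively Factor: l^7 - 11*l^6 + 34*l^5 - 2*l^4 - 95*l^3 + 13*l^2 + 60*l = (l)*(l^6 - 11*l^5 + 34*l^4 - 2*l^3 - 95*l^2 + 13*l + 60) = l*(l - 3)*(l^5 - 8*l^4 + 10*l^3 + 28*l^2 - 11*l - 20) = l*(l - 3)*(l + 1)*(l^4 - 9*l^3 + 19*l^2 + 9*l - 20) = l*(l - 3)*(l - 1)*(l + 1)*(l^3 - 8*l^2 + 11*l + 20) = l*(l - 4)*(l - 3)*(l - 1)*(l + 1)*(l^2 - 4*l - 5) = l*(l - 4)*(l - 3)*(l - 1)*(l + 1)^2*(l - 5)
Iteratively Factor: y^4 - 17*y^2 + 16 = (y - 1)*(y^3 + y^2 - 16*y - 16) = (y - 1)*(y + 1)*(y^2 - 16) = (y - 4)*(y - 1)*(y + 1)*(y + 4)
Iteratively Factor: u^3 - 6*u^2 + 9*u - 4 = (u - 1)*(u^2 - 5*u + 4) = (u - 1)^2*(u - 4)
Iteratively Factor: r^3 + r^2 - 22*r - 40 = (r + 4)*(r^2 - 3*r - 10) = (r - 5)*(r + 4)*(r + 2)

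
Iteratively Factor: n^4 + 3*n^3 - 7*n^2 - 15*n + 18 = (n - 1)*(n^3 + 4*n^2 - 3*n - 18) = (n - 2)*(n - 1)*(n^2 + 6*n + 9) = (n - 2)*(n - 1)*(n + 3)*(n + 3)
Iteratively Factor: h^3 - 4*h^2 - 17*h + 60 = (h - 5)*(h^2 + h - 12) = (h - 5)*(h + 4)*(h - 3)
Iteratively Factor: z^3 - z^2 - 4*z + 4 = (z - 2)*(z^2 + z - 2) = (z - 2)*(z - 1)*(z + 2)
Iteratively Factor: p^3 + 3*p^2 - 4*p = (p + 4)*(p^2 - p) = (p - 1)*(p + 4)*(p)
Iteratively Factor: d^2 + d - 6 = (d - 2)*(d + 3)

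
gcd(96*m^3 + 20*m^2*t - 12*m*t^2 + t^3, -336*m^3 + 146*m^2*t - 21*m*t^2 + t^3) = 48*m^2 - 14*m*t + t^2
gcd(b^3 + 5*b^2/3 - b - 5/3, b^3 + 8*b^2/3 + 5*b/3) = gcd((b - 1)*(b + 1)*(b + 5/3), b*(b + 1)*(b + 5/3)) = b^2 + 8*b/3 + 5/3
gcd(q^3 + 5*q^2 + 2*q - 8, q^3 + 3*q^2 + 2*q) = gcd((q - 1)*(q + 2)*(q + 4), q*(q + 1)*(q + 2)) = q + 2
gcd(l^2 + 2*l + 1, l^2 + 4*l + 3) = l + 1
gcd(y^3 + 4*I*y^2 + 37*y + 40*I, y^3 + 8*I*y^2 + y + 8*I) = y^2 + 9*I*y - 8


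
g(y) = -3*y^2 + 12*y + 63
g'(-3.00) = 30.00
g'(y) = 12 - 6*y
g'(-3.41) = 32.46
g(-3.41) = -12.80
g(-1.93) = 28.67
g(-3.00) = 0.00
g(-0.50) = 56.25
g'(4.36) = -14.16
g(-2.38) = 17.45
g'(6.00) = -24.00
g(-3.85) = -27.67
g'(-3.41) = 32.46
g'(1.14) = 5.16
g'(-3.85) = 35.10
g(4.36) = 58.29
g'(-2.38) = 26.28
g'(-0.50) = 15.00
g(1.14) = 72.78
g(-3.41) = -12.80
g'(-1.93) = 23.58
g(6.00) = 27.00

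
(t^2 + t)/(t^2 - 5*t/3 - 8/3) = 3*t/(3*t - 8)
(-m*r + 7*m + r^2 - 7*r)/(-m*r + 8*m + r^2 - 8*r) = (r - 7)/(r - 8)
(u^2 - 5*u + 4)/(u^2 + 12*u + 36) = (u^2 - 5*u + 4)/(u^2 + 12*u + 36)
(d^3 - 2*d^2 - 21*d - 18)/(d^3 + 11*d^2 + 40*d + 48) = (d^2 - 5*d - 6)/(d^2 + 8*d + 16)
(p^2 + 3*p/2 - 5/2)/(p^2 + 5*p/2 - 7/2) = (2*p + 5)/(2*p + 7)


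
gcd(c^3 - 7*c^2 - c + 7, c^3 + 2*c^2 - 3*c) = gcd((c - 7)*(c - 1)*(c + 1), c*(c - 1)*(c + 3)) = c - 1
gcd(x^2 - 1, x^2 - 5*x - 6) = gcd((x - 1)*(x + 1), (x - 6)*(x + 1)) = x + 1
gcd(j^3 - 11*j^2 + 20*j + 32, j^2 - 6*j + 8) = j - 4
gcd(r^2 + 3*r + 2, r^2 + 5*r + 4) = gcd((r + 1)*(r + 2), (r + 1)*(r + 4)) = r + 1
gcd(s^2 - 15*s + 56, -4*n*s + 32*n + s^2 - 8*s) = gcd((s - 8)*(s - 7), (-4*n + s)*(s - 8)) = s - 8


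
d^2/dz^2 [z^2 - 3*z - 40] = 2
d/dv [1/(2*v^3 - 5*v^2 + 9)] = 2*v*(5 - 3*v)/(2*v^3 - 5*v^2 + 9)^2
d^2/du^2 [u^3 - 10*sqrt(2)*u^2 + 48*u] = 6*u - 20*sqrt(2)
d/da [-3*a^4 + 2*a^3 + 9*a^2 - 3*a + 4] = -12*a^3 + 6*a^2 + 18*a - 3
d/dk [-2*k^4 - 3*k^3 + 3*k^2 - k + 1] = -8*k^3 - 9*k^2 + 6*k - 1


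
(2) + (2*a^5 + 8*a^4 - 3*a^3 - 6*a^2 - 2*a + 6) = 2*a^5 + 8*a^4 - 3*a^3 - 6*a^2 - 2*a + 8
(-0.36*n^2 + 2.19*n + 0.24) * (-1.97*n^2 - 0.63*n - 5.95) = 0.7092*n^4 - 4.0875*n^3 + 0.2895*n^2 - 13.1817*n - 1.428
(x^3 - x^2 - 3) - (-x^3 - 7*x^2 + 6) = 2*x^3 + 6*x^2 - 9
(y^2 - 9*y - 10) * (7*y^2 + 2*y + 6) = 7*y^4 - 61*y^3 - 82*y^2 - 74*y - 60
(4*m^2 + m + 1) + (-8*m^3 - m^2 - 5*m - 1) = -8*m^3 + 3*m^2 - 4*m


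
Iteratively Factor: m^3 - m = (m - 1)*(m^2 + m) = (m - 1)*(m + 1)*(m)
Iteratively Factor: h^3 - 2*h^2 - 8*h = (h - 4)*(h^2 + 2*h) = (h - 4)*(h + 2)*(h)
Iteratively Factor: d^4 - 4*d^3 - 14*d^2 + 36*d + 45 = (d - 5)*(d^3 + d^2 - 9*d - 9) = (d - 5)*(d + 3)*(d^2 - 2*d - 3) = (d - 5)*(d + 1)*(d + 3)*(d - 3)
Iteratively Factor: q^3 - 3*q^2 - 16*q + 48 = (q - 4)*(q^2 + q - 12) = (q - 4)*(q + 4)*(q - 3)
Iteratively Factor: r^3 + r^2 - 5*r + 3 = (r + 3)*(r^2 - 2*r + 1) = (r - 1)*(r + 3)*(r - 1)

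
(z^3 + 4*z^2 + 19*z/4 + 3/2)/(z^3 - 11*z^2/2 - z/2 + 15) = (z^2 + 5*z/2 + 1)/(z^2 - 7*z + 10)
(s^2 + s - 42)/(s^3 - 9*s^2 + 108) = (s + 7)/(s^2 - 3*s - 18)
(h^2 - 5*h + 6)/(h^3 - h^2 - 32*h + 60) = (h - 3)/(h^2 + h - 30)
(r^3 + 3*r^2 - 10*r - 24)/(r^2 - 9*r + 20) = (r^3 + 3*r^2 - 10*r - 24)/(r^2 - 9*r + 20)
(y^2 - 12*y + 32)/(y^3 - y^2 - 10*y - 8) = (y - 8)/(y^2 + 3*y + 2)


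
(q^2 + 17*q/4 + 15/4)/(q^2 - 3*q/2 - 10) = (4*q^2 + 17*q + 15)/(2*(2*q^2 - 3*q - 20))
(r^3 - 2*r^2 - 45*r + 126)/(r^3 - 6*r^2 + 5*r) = (r^3 - 2*r^2 - 45*r + 126)/(r*(r^2 - 6*r + 5))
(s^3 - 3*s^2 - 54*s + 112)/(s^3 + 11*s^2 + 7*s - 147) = (s^2 - 10*s + 16)/(s^2 + 4*s - 21)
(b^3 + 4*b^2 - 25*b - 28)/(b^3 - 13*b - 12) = (b + 7)/(b + 3)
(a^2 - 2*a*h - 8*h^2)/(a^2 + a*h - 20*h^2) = (a + 2*h)/(a + 5*h)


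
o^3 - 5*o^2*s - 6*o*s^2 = o*(o - 6*s)*(o + s)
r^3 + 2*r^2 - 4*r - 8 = (r - 2)*(r + 2)^2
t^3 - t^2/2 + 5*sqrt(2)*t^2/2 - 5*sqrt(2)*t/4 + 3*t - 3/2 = (t - 1/2)*(t + sqrt(2))*(t + 3*sqrt(2)/2)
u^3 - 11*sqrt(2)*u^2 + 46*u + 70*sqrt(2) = (u - 7*sqrt(2))*(u - 5*sqrt(2))*(u + sqrt(2))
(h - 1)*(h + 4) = h^2 + 3*h - 4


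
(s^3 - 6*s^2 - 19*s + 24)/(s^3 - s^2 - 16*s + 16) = (s^2 - 5*s - 24)/(s^2 - 16)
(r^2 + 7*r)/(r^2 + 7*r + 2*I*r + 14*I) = r/(r + 2*I)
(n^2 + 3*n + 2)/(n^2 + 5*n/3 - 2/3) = 3*(n + 1)/(3*n - 1)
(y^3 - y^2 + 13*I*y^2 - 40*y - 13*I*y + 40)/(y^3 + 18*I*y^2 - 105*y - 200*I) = (y - 1)/(y + 5*I)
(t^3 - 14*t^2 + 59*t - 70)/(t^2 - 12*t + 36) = (t^3 - 14*t^2 + 59*t - 70)/(t^2 - 12*t + 36)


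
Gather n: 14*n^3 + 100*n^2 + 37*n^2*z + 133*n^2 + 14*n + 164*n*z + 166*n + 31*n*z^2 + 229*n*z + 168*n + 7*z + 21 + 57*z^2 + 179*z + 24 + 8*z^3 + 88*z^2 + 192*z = 14*n^3 + n^2*(37*z + 233) + n*(31*z^2 + 393*z + 348) + 8*z^3 + 145*z^2 + 378*z + 45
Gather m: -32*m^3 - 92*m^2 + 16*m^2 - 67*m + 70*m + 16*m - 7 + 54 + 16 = -32*m^3 - 76*m^2 + 19*m + 63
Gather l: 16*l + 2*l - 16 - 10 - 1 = 18*l - 27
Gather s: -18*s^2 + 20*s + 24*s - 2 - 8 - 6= -18*s^2 + 44*s - 16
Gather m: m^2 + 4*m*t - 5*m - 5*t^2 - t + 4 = m^2 + m*(4*t - 5) - 5*t^2 - t + 4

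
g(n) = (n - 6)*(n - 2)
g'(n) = 2*n - 8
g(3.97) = -4.00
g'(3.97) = -0.06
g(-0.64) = 17.53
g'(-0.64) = -9.28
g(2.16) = -0.61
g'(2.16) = -3.68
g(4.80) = -3.36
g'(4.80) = 1.60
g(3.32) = -3.54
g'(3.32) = -1.36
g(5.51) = -1.72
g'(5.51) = 3.02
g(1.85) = 0.62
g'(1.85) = -4.30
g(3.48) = -3.73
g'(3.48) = -1.04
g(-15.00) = 357.00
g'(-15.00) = -38.00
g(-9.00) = 165.00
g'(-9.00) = -26.00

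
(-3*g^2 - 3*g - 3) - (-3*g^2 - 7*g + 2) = 4*g - 5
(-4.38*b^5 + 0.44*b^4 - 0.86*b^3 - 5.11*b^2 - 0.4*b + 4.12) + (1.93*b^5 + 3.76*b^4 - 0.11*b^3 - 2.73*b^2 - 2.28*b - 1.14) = -2.45*b^5 + 4.2*b^4 - 0.97*b^3 - 7.84*b^2 - 2.68*b + 2.98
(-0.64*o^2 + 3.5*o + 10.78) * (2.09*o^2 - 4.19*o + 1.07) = -1.3376*o^4 + 9.9966*o^3 + 7.1804*o^2 - 41.4232*o + 11.5346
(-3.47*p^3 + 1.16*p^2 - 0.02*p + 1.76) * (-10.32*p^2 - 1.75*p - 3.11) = 35.8104*p^5 - 5.8987*p^4 + 8.9681*p^3 - 21.7358*p^2 - 3.0178*p - 5.4736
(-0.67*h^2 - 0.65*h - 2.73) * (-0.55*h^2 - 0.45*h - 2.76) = 0.3685*h^4 + 0.659*h^3 + 3.6432*h^2 + 3.0225*h + 7.5348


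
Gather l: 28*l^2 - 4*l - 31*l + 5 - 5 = 28*l^2 - 35*l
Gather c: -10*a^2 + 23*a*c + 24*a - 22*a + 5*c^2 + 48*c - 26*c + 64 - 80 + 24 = -10*a^2 + 2*a + 5*c^2 + c*(23*a + 22) + 8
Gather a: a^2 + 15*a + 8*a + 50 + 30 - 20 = a^2 + 23*a + 60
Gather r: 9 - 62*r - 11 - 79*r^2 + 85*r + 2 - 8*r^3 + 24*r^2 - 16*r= -8*r^3 - 55*r^2 + 7*r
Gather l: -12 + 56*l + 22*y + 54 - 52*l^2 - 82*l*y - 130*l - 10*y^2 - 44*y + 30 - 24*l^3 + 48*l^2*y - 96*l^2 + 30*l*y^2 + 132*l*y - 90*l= -24*l^3 + l^2*(48*y - 148) + l*(30*y^2 + 50*y - 164) - 10*y^2 - 22*y + 72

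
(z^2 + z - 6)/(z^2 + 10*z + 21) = (z - 2)/(z + 7)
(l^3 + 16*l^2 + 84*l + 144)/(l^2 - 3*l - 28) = (l^2 + 12*l + 36)/(l - 7)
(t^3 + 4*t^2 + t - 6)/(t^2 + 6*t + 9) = (t^2 + t - 2)/(t + 3)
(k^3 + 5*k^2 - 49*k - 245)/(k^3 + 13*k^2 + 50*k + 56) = (k^2 - 2*k - 35)/(k^2 + 6*k + 8)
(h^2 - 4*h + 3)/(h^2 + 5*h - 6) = (h - 3)/(h + 6)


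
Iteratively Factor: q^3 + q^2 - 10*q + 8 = (q - 1)*(q^2 + 2*q - 8) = (q - 2)*(q - 1)*(q + 4)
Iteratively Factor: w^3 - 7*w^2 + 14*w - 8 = (w - 2)*(w^2 - 5*w + 4) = (w - 2)*(w - 1)*(w - 4)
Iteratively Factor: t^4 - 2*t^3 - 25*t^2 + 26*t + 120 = (t - 3)*(t^3 + t^2 - 22*t - 40) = (t - 3)*(t + 2)*(t^2 - t - 20) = (t - 5)*(t - 3)*(t + 2)*(t + 4)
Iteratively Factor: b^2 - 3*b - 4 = (b + 1)*(b - 4)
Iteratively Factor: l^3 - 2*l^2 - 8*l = (l - 4)*(l^2 + 2*l) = l*(l - 4)*(l + 2)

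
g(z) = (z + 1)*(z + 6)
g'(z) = 2*z + 7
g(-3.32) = -6.22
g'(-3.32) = 0.36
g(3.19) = 38.51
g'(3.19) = 13.38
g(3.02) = 36.26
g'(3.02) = 13.04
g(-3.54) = -6.25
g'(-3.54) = -0.08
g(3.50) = 42.75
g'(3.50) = 14.00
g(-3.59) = -6.24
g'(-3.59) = -0.18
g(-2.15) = -4.43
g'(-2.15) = 2.70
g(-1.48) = -2.17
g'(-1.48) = 4.04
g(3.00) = 36.00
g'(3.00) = 13.00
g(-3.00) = -6.00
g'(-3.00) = 1.00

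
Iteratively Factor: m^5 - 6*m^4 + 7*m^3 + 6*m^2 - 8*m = (m + 1)*(m^4 - 7*m^3 + 14*m^2 - 8*m) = m*(m + 1)*(m^3 - 7*m^2 + 14*m - 8) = m*(m - 2)*(m + 1)*(m^2 - 5*m + 4) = m*(m - 2)*(m - 1)*(m + 1)*(m - 4)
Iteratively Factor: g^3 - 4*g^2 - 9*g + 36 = (g - 4)*(g^2 - 9) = (g - 4)*(g + 3)*(g - 3)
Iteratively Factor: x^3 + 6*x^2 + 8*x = (x + 2)*(x^2 + 4*x) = x*(x + 2)*(x + 4)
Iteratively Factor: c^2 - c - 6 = (c + 2)*(c - 3)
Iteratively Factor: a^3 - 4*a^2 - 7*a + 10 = (a - 1)*(a^2 - 3*a - 10) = (a - 5)*(a - 1)*(a + 2)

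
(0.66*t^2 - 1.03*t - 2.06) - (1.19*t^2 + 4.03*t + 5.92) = -0.53*t^2 - 5.06*t - 7.98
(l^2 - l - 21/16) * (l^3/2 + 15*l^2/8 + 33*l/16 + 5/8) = l^5/2 + 11*l^4/8 - 15*l^3/32 - 499*l^2/128 - 853*l/256 - 105/128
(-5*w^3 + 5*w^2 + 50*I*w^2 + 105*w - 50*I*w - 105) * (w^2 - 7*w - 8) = -5*w^5 + 40*w^4 + 50*I*w^4 + 110*w^3 - 400*I*w^3 - 880*w^2 - 50*I*w^2 - 105*w + 400*I*w + 840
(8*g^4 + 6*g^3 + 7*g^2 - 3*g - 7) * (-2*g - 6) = -16*g^5 - 60*g^4 - 50*g^3 - 36*g^2 + 32*g + 42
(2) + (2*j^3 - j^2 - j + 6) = 2*j^3 - j^2 - j + 8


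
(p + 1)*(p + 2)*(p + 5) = p^3 + 8*p^2 + 17*p + 10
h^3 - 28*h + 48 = (h - 4)*(h - 2)*(h + 6)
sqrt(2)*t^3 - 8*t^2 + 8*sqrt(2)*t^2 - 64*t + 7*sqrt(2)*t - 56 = (t + 7)*(t - 4*sqrt(2))*(sqrt(2)*t + sqrt(2))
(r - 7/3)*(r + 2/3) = r^2 - 5*r/3 - 14/9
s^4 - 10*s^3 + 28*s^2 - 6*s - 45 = (s - 5)*(s - 3)^2*(s + 1)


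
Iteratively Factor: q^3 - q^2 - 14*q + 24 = (q + 4)*(q^2 - 5*q + 6) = (q - 3)*(q + 4)*(q - 2)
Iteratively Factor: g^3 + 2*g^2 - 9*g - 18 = (g + 3)*(g^2 - g - 6) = (g - 3)*(g + 3)*(g + 2)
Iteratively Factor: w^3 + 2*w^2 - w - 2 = (w + 1)*(w^2 + w - 2) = (w + 1)*(w + 2)*(w - 1)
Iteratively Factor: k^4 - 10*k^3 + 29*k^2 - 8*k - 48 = (k - 4)*(k^3 - 6*k^2 + 5*k + 12) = (k - 4)*(k + 1)*(k^2 - 7*k + 12) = (k - 4)^2*(k + 1)*(k - 3)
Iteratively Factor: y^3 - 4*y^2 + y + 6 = (y - 3)*(y^2 - y - 2) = (y - 3)*(y + 1)*(y - 2)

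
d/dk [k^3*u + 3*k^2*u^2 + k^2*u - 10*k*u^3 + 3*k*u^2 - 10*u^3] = u*(3*k^2 + 6*k*u + 2*k - 10*u^2 + 3*u)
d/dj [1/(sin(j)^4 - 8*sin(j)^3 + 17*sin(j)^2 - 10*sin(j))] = 2*(-2*sin(j)^3 + 12*sin(j)^2 - 17*sin(j) + 5)*cos(j)/((sin(j)^3 - 8*sin(j)^2 + 17*sin(j) - 10)^2*sin(j)^2)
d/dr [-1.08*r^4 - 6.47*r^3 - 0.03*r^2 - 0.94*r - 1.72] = -4.32*r^3 - 19.41*r^2 - 0.06*r - 0.94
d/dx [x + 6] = 1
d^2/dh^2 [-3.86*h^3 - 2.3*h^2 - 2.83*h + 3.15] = -23.16*h - 4.6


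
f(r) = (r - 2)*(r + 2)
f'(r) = 2*r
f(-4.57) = 16.88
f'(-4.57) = -9.14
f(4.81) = 19.14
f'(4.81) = 9.62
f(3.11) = 5.67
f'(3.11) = 6.22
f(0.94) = -3.12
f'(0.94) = 1.88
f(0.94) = -3.12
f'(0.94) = 1.88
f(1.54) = -1.63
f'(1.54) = 3.08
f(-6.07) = 32.84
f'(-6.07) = -12.14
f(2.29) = 1.24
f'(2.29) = 4.58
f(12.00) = 140.00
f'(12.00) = 24.00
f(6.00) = 32.00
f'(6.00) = 12.00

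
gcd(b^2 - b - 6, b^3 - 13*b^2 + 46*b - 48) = b - 3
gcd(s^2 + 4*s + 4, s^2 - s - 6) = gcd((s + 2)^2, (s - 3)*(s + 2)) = s + 2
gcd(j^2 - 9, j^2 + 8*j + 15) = j + 3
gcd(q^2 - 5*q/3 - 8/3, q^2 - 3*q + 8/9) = q - 8/3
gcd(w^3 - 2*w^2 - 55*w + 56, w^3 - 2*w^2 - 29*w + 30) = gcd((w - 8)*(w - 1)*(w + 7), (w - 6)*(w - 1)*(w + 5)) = w - 1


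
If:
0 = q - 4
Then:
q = 4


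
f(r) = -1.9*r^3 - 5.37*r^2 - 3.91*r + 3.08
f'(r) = -5.7*r^2 - 10.74*r - 3.91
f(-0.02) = 3.16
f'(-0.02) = -3.70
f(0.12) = 2.53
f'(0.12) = -5.28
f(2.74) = -87.03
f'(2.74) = -76.13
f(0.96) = -7.30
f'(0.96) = -19.47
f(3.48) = -155.63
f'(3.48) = -110.31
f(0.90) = -6.17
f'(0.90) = -18.19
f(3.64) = -173.94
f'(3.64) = -118.53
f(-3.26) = 24.58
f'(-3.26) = -29.47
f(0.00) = 3.08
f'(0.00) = -3.91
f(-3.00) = 17.78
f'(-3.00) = -22.99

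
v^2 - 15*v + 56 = (v - 8)*(v - 7)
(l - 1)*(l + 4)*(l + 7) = l^3 + 10*l^2 + 17*l - 28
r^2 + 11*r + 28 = (r + 4)*(r + 7)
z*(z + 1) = z^2 + z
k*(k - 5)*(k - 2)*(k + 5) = k^4 - 2*k^3 - 25*k^2 + 50*k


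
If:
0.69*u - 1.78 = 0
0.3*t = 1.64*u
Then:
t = 14.10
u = 2.58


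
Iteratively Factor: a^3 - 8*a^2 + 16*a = (a - 4)*(a^2 - 4*a) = a*(a - 4)*(a - 4)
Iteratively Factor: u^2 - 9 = (u + 3)*(u - 3)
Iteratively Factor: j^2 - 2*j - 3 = (j + 1)*(j - 3)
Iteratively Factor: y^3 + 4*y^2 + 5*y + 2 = (y + 1)*(y^2 + 3*y + 2) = (y + 1)*(y + 2)*(y + 1)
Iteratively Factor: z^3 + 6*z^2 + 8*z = (z)*(z^2 + 6*z + 8) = z*(z + 2)*(z + 4)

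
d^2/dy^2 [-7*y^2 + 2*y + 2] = -14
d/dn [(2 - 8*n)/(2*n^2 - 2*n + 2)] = (-4*n^2 + 4*n + (2*n - 1)*(4*n - 1) - 4)/(n^2 - n + 1)^2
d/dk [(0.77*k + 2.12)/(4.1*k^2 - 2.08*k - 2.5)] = (-3.157*k^2 - 17.384*k + 2.4846)/(16.81*k^4 - 17.056*k^3 - 16.1736*k^2 + 10.4*k + 6.25)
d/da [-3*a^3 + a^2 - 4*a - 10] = -9*a^2 + 2*a - 4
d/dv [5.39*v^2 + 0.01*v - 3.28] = 10.78*v + 0.01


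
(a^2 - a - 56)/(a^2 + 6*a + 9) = (a^2 - a - 56)/(a^2 + 6*a + 9)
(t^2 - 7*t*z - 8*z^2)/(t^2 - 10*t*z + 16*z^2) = (-t - z)/(-t + 2*z)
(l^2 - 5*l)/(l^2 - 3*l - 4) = l*(5 - l)/(-l^2 + 3*l + 4)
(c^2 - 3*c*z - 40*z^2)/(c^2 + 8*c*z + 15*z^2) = (c - 8*z)/(c + 3*z)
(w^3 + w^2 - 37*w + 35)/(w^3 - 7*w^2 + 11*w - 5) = (w + 7)/(w - 1)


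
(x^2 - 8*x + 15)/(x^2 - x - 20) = (x - 3)/(x + 4)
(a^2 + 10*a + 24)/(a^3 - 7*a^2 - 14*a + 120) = (a + 6)/(a^2 - 11*a + 30)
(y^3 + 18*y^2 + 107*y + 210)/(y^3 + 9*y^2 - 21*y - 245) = (y^2 + 11*y + 30)/(y^2 + 2*y - 35)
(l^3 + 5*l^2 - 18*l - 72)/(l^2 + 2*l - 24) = l + 3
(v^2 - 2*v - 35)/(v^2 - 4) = (v^2 - 2*v - 35)/(v^2 - 4)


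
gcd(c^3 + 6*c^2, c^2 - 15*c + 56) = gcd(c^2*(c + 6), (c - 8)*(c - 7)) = 1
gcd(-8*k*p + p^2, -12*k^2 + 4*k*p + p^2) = 1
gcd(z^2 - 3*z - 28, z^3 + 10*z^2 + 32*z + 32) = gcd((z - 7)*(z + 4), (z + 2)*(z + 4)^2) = z + 4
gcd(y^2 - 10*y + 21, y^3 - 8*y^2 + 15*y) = y - 3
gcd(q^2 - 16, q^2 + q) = 1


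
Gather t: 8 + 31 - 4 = 35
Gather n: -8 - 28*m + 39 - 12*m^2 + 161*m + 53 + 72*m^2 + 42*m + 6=60*m^2 + 175*m + 90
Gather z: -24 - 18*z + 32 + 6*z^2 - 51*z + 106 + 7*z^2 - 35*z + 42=13*z^2 - 104*z + 156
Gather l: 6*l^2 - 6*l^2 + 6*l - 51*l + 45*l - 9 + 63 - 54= 0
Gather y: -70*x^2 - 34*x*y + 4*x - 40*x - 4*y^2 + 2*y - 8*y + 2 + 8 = -70*x^2 - 36*x - 4*y^2 + y*(-34*x - 6) + 10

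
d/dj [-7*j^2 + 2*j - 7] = 2 - 14*j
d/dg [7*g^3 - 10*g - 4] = 21*g^2 - 10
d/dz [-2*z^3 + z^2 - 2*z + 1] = -6*z^2 + 2*z - 2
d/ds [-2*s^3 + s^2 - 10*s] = -6*s^2 + 2*s - 10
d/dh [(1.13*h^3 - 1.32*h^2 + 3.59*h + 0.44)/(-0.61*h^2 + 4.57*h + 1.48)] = (-0.6893*h^4 + 10.3282*h^3 + 1.1747*h^2 - 3.3704*h + 3.3024)/(0.3721*h^4 - 5.5754*h^3 + 19.0793*h^2 + 13.5272*h + 2.1904)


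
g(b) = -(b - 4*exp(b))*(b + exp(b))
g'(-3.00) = 5.72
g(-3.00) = -9.44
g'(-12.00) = 24.00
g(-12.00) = -144.00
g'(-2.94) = 5.59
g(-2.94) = -9.10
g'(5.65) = 652233.42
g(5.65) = 328073.37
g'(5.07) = 205580.16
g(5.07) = 103741.20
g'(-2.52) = 4.72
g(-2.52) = -6.93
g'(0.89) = 59.47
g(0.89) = 29.43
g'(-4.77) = 9.44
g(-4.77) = -22.87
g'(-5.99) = 11.94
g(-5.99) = -35.93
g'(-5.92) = 11.80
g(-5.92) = -35.09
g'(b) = -(1 - 4*exp(b))*(b + exp(b)) - (b - 4*exp(b))*(exp(b) + 1) = 3*b*exp(b) - 2*b + 8*exp(2*b) + 3*exp(b)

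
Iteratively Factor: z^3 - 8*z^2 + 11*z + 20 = (z + 1)*(z^2 - 9*z + 20) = (z - 4)*(z + 1)*(z - 5)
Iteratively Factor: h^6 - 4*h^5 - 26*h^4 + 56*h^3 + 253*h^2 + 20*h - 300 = (h - 5)*(h^5 + h^4 - 21*h^3 - 49*h^2 + 8*h + 60) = (h - 5)^2*(h^4 + 6*h^3 + 9*h^2 - 4*h - 12) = (h - 5)^2*(h + 2)*(h^3 + 4*h^2 + h - 6) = (h - 5)^2*(h + 2)*(h + 3)*(h^2 + h - 2) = (h - 5)^2*(h - 1)*(h + 2)*(h + 3)*(h + 2)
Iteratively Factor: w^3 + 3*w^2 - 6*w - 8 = (w + 4)*(w^2 - w - 2) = (w - 2)*(w + 4)*(w + 1)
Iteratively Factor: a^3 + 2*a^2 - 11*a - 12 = (a + 4)*(a^2 - 2*a - 3) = (a + 1)*(a + 4)*(a - 3)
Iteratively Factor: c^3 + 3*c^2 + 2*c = (c + 2)*(c^2 + c) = c*(c + 2)*(c + 1)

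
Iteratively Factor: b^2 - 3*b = (b)*(b - 3)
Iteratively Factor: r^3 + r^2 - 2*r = (r + 2)*(r^2 - r) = r*(r + 2)*(r - 1)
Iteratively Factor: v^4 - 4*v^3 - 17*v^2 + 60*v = (v - 3)*(v^3 - v^2 - 20*v) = v*(v - 3)*(v^2 - v - 20) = v*(v - 5)*(v - 3)*(v + 4)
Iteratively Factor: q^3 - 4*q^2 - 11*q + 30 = (q - 2)*(q^2 - 2*q - 15) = (q - 2)*(q + 3)*(q - 5)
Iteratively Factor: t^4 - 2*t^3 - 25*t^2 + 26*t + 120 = (t - 3)*(t^3 + t^2 - 22*t - 40) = (t - 5)*(t - 3)*(t^2 + 6*t + 8) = (t - 5)*(t - 3)*(t + 2)*(t + 4)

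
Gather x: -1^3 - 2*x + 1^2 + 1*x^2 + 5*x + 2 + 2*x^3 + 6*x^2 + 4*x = 2*x^3 + 7*x^2 + 7*x + 2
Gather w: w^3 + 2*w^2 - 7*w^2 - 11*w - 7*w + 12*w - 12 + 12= w^3 - 5*w^2 - 6*w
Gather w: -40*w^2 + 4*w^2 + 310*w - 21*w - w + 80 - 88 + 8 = -36*w^2 + 288*w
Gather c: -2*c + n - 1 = -2*c + n - 1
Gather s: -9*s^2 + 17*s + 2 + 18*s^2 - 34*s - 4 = 9*s^2 - 17*s - 2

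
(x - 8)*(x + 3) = x^2 - 5*x - 24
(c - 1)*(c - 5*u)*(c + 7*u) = c^3 + 2*c^2*u - c^2 - 35*c*u^2 - 2*c*u + 35*u^2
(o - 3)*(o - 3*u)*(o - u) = o^3 - 4*o^2*u - 3*o^2 + 3*o*u^2 + 12*o*u - 9*u^2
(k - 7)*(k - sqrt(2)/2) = k^2 - 7*k - sqrt(2)*k/2 + 7*sqrt(2)/2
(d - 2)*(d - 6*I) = d^2 - 2*d - 6*I*d + 12*I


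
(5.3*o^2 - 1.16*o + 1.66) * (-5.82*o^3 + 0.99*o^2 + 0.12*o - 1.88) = -30.846*o^5 + 11.9982*o^4 - 10.1736*o^3 - 8.4598*o^2 + 2.38*o - 3.1208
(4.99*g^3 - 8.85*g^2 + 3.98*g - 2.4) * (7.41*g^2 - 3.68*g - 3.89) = 36.9759*g^5 - 83.9417*g^4 + 42.6487*g^3 + 1.9961*g^2 - 6.6502*g + 9.336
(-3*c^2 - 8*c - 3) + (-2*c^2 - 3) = -5*c^2 - 8*c - 6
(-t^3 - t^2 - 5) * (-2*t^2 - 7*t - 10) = 2*t^5 + 9*t^4 + 17*t^3 + 20*t^2 + 35*t + 50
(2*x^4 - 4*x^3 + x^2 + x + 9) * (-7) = -14*x^4 + 28*x^3 - 7*x^2 - 7*x - 63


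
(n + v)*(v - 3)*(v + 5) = n*v^2 + 2*n*v - 15*n + v^3 + 2*v^2 - 15*v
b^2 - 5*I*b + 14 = (b - 7*I)*(b + 2*I)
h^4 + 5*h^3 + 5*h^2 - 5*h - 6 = (h - 1)*(h + 1)*(h + 2)*(h + 3)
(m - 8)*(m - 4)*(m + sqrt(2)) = m^3 - 12*m^2 + sqrt(2)*m^2 - 12*sqrt(2)*m + 32*m + 32*sqrt(2)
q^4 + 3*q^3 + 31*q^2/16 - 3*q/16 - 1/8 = (q - 1/4)*(q + 1/4)*(q + 1)*(q + 2)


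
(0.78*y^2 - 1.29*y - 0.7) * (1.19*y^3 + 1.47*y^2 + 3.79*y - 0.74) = 0.9282*y^5 - 0.3885*y^4 + 0.2269*y^3 - 6.4953*y^2 - 1.6984*y + 0.518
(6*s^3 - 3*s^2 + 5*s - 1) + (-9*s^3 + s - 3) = -3*s^3 - 3*s^2 + 6*s - 4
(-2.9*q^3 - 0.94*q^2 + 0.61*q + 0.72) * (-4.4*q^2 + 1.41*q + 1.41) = 12.76*q^5 + 0.0470000000000006*q^4 - 8.0984*q^3 - 3.6333*q^2 + 1.8753*q + 1.0152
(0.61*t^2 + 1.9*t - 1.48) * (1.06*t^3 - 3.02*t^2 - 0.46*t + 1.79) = 0.6466*t^5 + 0.1718*t^4 - 7.5874*t^3 + 4.6875*t^2 + 4.0818*t - 2.6492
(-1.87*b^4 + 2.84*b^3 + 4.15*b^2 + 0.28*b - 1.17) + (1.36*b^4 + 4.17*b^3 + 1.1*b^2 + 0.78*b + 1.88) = -0.51*b^4 + 7.01*b^3 + 5.25*b^2 + 1.06*b + 0.71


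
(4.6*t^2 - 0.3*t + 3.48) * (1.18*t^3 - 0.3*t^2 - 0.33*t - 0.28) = 5.428*t^5 - 1.734*t^4 + 2.6784*t^3 - 2.233*t^2 - 1.0644*t - 0.9744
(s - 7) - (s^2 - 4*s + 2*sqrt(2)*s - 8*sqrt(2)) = -s^2 - 2*sqrt(2)*s + 5*s - 7 + 8*sqrt(2)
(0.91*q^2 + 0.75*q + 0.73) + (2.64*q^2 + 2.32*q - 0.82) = 3.55*q^2 + 3.07*q - 0.09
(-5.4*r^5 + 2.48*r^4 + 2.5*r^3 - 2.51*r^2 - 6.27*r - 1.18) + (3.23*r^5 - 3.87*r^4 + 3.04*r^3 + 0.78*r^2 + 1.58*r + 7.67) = -2.17*r^5 - 1.39*r^4 + 5.54*r^3 - 1.73*r^2 - 4.69*r + 6.49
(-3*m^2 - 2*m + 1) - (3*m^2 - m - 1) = -6*m^2 - m + 2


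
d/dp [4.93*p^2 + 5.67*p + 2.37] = 9.86*p + 5.67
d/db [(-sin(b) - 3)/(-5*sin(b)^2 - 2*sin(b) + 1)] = (-30*sin(b) + 5*cos(b)^2 - 12)*cos(b)/(5*sin(b)^2 + 2*sin(b) - 1)^2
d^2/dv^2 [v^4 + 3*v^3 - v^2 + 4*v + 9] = 12*v^2 + 18*v - 2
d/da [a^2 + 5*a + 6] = 2*a + 5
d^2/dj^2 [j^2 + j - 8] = 2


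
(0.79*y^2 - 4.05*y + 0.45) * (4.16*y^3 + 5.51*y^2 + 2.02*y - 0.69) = 3.2864*y^5 - 12.4951*y^4 - 18.8477*y^3 - 6.2466*y^2 + 3.7035*y - 0.3105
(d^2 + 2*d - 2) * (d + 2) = d^3 + 4*d^2 + 2*d - 4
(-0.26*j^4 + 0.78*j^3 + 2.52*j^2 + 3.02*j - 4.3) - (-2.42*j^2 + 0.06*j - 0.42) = -0.26*j^4 + 0.78*j^3 + 4.94*j^2 + 2.96*j - 3.88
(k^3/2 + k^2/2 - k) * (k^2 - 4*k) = k^5/2 - 3*k^4/2 - 3*k^3 + 4*k^2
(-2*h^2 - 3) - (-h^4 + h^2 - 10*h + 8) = h^4 - 3*h^2 + 10*h - 11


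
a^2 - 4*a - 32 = (a - 8)*(a + 4)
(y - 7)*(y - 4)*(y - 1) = y^3 - 12*y^2 + 39*y - 28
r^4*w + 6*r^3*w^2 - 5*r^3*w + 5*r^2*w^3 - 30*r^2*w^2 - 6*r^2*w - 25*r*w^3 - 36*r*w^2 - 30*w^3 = (r - 6)*(r + w)*(r + 5*w)*(r*w + w)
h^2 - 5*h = h*(h - 5)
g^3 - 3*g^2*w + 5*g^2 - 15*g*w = g*(g + 5)*(g - 3*w)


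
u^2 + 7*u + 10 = (u + 2)*(u + 5)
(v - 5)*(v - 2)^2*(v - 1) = v^4 - 10*v^3 + 33*v^2 - 44*v + 20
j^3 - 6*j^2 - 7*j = j*(j - 7)*(j + 1)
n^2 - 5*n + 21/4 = (n - 7/2)*(n - 3/2)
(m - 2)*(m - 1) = m^2 - 3*m + 2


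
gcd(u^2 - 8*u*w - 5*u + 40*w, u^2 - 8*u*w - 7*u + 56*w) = u - 8*w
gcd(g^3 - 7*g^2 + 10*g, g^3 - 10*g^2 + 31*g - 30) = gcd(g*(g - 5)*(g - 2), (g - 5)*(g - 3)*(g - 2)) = g^2 - 7*g + 10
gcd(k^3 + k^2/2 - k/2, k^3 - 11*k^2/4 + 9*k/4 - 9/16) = k - 1/2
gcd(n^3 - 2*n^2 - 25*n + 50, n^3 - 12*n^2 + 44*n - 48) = n - 2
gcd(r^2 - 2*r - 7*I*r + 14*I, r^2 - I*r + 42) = r - 7*I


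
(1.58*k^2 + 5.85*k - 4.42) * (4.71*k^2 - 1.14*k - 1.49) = 7.4418*k^4 + 25.7523*k^3 - 29.8414*k^2 - 3.6777*k + 6.5858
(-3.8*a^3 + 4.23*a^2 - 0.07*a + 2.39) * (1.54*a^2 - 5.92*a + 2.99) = -5.852*a^5 + 29.0102*a^4 - 36.5114*a^3 + 16.7427*a^2 - 14.3581*a + 7.1461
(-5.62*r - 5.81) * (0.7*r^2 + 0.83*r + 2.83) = -3.934*r^3 - 8.7316*r^2 - 20.7269*r - 16.4423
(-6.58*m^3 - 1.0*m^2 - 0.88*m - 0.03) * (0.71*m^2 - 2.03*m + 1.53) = -4.6718*m^5 + 12.6474*m^4 - 8.6622*m^3 + 0.2351*m^2 - 1.2855*m - 0.0459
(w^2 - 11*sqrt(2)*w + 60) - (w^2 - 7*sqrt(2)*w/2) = -15*sqrt(2)*w/2 + 60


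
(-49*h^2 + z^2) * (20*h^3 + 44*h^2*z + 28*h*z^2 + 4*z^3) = -980*h^5 - 2156*h^4*z - 1352*h^3*z^2 - 152*h^2*z^3 + 28*h*z^4 + 4*z^5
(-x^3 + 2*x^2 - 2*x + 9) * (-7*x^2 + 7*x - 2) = 7*x^5 - 21*x^4 + 30*x^3 - 81*x^2 + 67*x - 18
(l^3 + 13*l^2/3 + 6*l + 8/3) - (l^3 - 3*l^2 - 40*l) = 22*l^2/3 + 46*l + 8/3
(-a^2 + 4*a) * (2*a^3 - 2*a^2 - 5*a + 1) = -2*a^5 + 10*a^4 - 3*a^3 - 21*a^2 + 4*a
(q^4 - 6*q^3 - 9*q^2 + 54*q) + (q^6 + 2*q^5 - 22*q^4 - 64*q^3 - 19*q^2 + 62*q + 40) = q^6 + 2*q^5 - 21*q^4 - 70*q^3 - 28*q^2 + 116*q + 40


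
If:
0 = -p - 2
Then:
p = -2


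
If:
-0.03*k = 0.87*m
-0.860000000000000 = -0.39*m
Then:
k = -63.95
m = 2.21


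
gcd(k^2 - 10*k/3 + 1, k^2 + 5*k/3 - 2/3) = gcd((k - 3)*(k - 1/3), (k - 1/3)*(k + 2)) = k - 1/3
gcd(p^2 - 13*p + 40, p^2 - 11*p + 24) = p - 8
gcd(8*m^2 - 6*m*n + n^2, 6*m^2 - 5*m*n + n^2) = 2*m - n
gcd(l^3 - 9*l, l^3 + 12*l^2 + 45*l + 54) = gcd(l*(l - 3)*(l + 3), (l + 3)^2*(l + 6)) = l + 3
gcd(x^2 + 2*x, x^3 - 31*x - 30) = 1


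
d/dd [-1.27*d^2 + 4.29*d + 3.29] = 4.29 - 2.54*d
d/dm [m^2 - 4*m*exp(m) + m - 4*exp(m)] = -4*m*exp(m) + 2*m - 8*exp(m) + 1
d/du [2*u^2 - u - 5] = 4*u - 1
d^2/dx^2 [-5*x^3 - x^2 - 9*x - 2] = -30*x - 2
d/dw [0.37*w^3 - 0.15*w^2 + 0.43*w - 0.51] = 1.11*w^2 - 0.3*w + 0.43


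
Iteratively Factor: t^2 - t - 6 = (t + 2)*(t - 3)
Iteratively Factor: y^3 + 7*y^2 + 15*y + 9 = (y + 1)*(y^2 + 6*y + 9) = (y + 1)*(y + 3)*(y + 3)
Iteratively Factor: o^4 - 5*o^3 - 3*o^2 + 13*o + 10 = (o - 2)*(o^3 - 3*o^2 - 9*o - 5) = (o - 2)*(o + 1)*(o^2 - 4*o - 5) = (o - 5)*(o - 2)*(o + 1)*(o + 1)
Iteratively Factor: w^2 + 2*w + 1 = (w + 1)*(w + 1)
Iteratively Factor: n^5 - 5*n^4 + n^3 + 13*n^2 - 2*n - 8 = (n - 2)*(n^4 - 3*n^3 - 5*n^2 + 3*n + 4) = (n - 2)*(n - 1)*(n^3 - 2*n^2 - 7*n - 4) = (n - 4)*(n - 2)*(n - 1)*(n^2 + 2*n + 1) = (n - 4)*(n - 2)*(n - 1)*(n + 1)*(n + 1)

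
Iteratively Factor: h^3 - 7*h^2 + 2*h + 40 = (h - 4)*(h^2 - 3*h - 10) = (h - 4)*(h + 2)*(h - 5)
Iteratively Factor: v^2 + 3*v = (v + 3)*(v)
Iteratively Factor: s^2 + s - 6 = (s - 2)*(s + 3)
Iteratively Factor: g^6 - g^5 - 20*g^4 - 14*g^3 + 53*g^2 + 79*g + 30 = (g + 1)*(g^5 - 2*g^4 - 18*g^3 + 4*g^2 + 49*g + 30) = (g + 1)^2*(g^4 - 3*g^3 - 15*g^2 + 19*g + 30) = (g + 1)^2*(g + 3)*(g^3 - 6*g^2 + 3*g + 10) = (g + 1)^3*(g + 3)*(g^2 - 7*g + 10) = (g - 2)*(g + 1)^3*(g + 3)*(g - 5)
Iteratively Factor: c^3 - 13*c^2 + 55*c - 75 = (c - 5)*(c^2 - 8*c + 15) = (c - 5)*(c - 3)*(c - 5)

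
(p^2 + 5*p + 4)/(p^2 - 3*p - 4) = (p + 4)/(p - 4)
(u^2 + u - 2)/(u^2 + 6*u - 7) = (u + 2)/(u + 7)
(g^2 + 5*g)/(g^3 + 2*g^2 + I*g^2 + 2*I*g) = (g + 5)/(g^2 + g*(2 + I) + 2*I)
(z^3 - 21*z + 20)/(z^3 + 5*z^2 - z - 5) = (z - 4)/(z + 1)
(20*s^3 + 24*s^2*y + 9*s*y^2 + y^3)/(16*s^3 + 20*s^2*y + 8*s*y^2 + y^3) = (5*s + y)/(4*s + y)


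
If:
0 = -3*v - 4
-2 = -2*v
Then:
No Solution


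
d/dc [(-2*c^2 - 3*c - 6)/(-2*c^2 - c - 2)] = 4*c*(-c - 4)/(4*c^4 + 4*c^3 + 9*c^2 + 4*c + 4)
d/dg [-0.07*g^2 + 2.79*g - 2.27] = 2.79 - 0.14*g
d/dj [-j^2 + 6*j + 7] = 6 - 2*j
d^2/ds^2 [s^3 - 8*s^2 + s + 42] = 6*s - 16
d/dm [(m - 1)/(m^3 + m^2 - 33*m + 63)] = 2*(-m^2 - 2*m - 5)/(m^5 + 5*m^4 - 50*m^3 - 90*m^2 + 945*m - 1323)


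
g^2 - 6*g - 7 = (g - 7)*(g + 1)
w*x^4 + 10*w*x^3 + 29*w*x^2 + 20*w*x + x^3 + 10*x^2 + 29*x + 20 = (x + 1)*(x + 4)*(x + 5)*(w*x + 1)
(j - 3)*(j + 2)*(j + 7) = j^3 + 6*j^2 - 13*j - 42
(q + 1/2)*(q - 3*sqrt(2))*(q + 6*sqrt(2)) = q^3 + q^2/2 + 3*sqrt(2)*q^2 - 36*q + 3*sqrt(2)*q/2 - 18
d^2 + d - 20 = (d - 4)*(d + 5)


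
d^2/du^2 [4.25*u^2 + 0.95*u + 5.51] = 8.50000000000000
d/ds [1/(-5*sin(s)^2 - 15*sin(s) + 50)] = (2*sin(s) + 3)*cos(s)/(5*(sin(s)^2 + 3*sin(s) - 10)^2)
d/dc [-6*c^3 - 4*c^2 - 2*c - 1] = -18*c^2 - 8*c - 2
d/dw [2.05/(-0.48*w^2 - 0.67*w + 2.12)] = (1.968*w + 1.3735)/(0.48*w^2 + 0.67*w - 2.12)^2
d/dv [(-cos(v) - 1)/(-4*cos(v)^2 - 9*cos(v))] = (4*sin(v) + 9*sin(v)/cos(v)^2 + 8*tan(v))/(4*cos(v) + 9)^2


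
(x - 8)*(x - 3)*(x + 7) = x^3 - 4*x^2 - 53*x + 168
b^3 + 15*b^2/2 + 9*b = b*(b + 3/2)*(b + 6)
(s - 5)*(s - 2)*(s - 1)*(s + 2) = s^4 - 6*s^3 + s^2 + 24*s - 20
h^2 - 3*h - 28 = (h - 7)*(h + 4)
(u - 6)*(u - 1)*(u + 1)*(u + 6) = u^4 - 37*u^2 + 36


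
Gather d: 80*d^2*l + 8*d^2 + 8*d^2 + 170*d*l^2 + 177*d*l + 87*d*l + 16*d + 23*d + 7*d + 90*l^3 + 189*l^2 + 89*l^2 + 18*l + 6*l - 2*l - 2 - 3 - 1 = d^2*(80*l + 16) + d*(170*l^2 + 264*l + 46) + 90*l^3 + 278*l^2 + 22*l - 6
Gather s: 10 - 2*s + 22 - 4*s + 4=36 - 6*s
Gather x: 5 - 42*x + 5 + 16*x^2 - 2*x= 16*x^2 - 44*x + 10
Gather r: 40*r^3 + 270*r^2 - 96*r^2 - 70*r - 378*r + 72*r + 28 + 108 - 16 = 40*r^3 + 174*r^2 - 376*r + 120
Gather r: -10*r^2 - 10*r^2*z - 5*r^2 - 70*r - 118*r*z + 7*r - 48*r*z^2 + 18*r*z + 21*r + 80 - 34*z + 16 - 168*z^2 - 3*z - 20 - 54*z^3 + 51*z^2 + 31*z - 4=r^2*(-10*z - 15) + r*(-48*z^2 - 100*z - 42) - 54*z^3 - 117*z^2 - 6*z + 72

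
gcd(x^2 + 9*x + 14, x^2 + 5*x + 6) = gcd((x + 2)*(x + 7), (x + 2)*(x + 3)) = x + 2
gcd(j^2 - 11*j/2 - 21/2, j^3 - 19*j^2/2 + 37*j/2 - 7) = j - 7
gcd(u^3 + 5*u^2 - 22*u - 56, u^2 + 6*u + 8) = u + 2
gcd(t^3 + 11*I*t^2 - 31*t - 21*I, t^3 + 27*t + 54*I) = t + 3*I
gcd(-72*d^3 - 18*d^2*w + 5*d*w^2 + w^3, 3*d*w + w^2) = 3*d + w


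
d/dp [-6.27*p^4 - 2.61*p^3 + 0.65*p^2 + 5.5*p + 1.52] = -25.08*p^3 - 7.83*p^2 + 1.3*p + 5.5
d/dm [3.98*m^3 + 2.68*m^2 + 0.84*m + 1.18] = 11.94*m^2 + 5.36*m + 0.84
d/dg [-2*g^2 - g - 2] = -4*g - 1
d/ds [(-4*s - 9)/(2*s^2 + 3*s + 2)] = (8*s^2 + 36*s + 19)/(4*s^4 + 12*s^3 + 17*s^2 + 12*s + 4)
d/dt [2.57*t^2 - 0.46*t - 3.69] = 5.14*t - 0.46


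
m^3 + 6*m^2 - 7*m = m*(m - 1)*(m + 7)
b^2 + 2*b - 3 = (b - 1)*(b + 3)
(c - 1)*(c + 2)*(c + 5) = c^3 + 6*c^2 + 3*c - 10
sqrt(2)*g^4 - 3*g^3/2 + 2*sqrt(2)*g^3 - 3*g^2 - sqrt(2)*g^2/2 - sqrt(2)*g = g*(g + 2)*(g - sqrt(2))*(sqrt(2)*g + 1/2)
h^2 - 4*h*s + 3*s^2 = (h - 3*s)*(h - s)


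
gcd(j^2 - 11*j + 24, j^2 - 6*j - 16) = j - 8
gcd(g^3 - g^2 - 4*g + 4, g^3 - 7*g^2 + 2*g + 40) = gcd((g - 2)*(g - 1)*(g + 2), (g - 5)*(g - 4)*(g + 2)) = g + 2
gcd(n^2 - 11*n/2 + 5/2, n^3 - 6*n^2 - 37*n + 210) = n - 5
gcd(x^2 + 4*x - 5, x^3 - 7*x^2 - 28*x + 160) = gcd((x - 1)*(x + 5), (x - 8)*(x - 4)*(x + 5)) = x + 5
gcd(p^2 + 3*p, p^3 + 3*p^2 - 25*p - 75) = p + 3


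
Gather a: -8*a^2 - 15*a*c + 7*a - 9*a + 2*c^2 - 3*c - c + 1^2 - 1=-8*a^2 + a*(-15*c - 2) + 2*c^2 - 4*c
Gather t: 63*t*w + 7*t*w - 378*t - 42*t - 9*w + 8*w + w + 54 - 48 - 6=t*(70*w - 420)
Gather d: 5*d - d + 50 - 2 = 4*d + 48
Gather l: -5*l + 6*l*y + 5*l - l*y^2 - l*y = l*(-y^2 + 5*y)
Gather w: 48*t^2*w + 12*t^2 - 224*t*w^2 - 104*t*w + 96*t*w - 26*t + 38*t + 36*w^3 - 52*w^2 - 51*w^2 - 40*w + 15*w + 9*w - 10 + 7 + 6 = 12*t^2 + 12*t + 36*w^3 + w^2*(-224*t - 103) + w*(48*t^2 - 8*t - 16) + 3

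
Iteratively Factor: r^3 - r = (r + 1)*(r^2 - r) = r*(r + 1)*(r - 1)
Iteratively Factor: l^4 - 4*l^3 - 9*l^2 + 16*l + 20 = (l - 2)*(l^3 - 2*l^2 - 13*l - 10) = (l - 2)*(l + 1)*(l^2 - 3*l - 10) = (l - 5)*(l - 2)*(l + 1)*(l + 2)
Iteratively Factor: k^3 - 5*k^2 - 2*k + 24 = (k + 2)*(k^2 - 7*k + 12) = (k - 4)*(k + 2)*(k - 3)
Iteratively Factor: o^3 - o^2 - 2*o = (o)*(o^2 - o - 2) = o*(o - 2)*(o + 1)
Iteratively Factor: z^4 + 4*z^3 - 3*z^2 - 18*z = (z)*(z^3 + 4*z^2 - 3*z - 18) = z*(z + 3)*(z^2 + z - 6) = z*(z + 3)^2*(z - 2)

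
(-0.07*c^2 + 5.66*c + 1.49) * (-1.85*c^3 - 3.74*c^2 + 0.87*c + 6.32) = 0.1295*c^5 - 10.2092*c^4 - 23.9858*c^3 - 1.0908*c^2 + 37.0675*c + 9.4168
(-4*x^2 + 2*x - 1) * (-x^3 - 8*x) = 4*x^5 - 2*x^4 + 33*x^3 - 16*x^2 + 8*x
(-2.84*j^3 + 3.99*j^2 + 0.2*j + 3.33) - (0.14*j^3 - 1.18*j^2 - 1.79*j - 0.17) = -2.98*j^3 + 5.17*j^2 + 1.99*j + 3.5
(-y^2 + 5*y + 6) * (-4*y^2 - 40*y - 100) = 4*y^4 + 20*y^3 - 124*y^2 - 740*y - 600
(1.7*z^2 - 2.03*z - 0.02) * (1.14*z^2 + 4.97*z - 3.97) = 1.938*z^4 + 6.1348*z^3 - 16.8609*z^2 + 7.9597*z + 0.0794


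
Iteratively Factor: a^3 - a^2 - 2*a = (a)*(a^2 - a - 2) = a*(a - 2)*(a + 1)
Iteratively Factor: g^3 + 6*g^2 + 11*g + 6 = (g + 1)*(g^2 + 5*g + 6) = (g + 1)*(g + 2)*(g + 3)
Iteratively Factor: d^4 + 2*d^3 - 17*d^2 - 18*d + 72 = (d - 3)*(d^3 + 5*d^2 - 2*d - 24) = (d - 3)*(d + 4)*(d^2 + d - 6) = (d - 3)*(d + 3)*(d + 4)*(d - 2)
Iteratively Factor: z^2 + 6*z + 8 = (z + 4)*(z + 2)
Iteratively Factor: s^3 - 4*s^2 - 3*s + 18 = (s - 3)*(s^2 - s - 6) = (s - 3)^2*(s + 2)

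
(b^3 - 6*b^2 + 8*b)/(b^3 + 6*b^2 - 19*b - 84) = b*(b - 2)/(b^2 + 10*b + 21)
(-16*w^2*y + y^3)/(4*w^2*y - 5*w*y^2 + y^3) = (4*w + y)/(-w + y)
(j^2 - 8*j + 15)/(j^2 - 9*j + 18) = (j - 5)/(j - 6)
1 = 1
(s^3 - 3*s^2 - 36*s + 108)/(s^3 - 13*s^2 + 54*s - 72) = (s + 6)/(s - 4)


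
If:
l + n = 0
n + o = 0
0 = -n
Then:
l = 0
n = 0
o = 0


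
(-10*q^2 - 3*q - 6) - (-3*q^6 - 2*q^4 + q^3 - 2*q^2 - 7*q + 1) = 3*q^6 + 2*q^4 - q^3 - 8*q^2 + 4*q - 7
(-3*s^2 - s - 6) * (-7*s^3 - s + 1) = 21*s^5 + 7*s^4 + 45*s^3 - 2*s^2 + 5*s - 6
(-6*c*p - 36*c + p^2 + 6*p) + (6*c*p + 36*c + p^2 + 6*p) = 2*p^2 + 12*p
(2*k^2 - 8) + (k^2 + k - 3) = 3*k^2 + k - 11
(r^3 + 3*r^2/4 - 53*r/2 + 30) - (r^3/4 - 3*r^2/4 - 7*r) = 3*r^3/4 + 3*r^2/2 - 39*r/2 + 30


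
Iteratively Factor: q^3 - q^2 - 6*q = (q)*(q^2 - q - 6) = q*(q + 2)*(q - 3)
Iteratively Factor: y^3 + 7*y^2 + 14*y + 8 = (y + 2)*(y^2 + 5*y + 4) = (y + 2)*(y + 4)*(y + 1)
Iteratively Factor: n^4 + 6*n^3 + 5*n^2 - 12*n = (n)*(n^3 + 6*n^2 + 5*n - 12) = n*(n - 1)*(n^2 + 7*n + 12) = n*(n - 1)*(n + 4)*(n + 3)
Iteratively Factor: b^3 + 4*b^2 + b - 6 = (b - 1)*(b^2 + 5*b + 6) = (b - 1)*(b + 3)*(b + 2)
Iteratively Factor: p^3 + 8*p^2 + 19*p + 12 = (p + 1)*(p^2 + 7*p + 12) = (p + 1)*(p + 3)*(p + 4)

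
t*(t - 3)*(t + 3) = t^3 - 9*t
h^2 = h^2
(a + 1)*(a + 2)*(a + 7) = a^3 + 10*a^2 + 23*a + 14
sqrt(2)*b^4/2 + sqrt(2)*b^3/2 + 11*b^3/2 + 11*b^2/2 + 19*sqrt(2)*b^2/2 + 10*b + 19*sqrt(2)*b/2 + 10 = (b + 1)*(b + 2*sqrt(2))*(b + 5*sqrt(2)/2)*(sqrt(2)*b/2 + 1)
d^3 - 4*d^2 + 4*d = d*(d - 2)^2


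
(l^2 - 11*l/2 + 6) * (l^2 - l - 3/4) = l^4 - 13*l^3/2 + 43*l^2/4 - 15*l/8 - 9/2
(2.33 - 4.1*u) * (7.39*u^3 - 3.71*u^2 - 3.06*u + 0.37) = -30.299*u^4 + 32.4297*u^3 + 3.9017*u^2 - 8.6468*u + 0.8621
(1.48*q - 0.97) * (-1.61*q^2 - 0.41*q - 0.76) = -2.3828*q^3 + 0.9549*q^2 - 0.7271*q + 0.7372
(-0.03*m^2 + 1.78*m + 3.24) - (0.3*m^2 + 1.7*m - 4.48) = -0.33*m^2 + 0.0800000000000001*m + 7.72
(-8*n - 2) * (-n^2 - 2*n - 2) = 8*n^3 + 18*n^2 + 20*n + 4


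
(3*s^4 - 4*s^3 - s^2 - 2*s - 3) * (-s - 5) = -3*s^5 - 11*s^4 + 21*s^3 + 7*s^2 + 13*s + 15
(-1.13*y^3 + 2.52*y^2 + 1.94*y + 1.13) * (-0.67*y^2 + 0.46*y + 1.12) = 0.7571*y^5 - 2.2082*y^4 - 1.4062*y^3 + 2.9577*y^2 + 2.6926*y + 1.2656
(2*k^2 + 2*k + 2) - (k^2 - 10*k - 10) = k^2 + 12*k + 12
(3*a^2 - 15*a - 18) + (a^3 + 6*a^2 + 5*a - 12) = a^3 + 9*a^2 - 10*a - 30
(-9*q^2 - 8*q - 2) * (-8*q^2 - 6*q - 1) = 72*q^4 + 118*q^3 + 73*q^2 + 20*q + 2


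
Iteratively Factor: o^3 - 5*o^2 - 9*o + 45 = (o + 3)*(o^2 - 8*o + 15) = (o - 3)*(o + 3)*(o - 5)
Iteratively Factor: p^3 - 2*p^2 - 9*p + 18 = (p - 3)*(p^2 + p - 6) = (p - 3)*(p + 3)*(p - 2)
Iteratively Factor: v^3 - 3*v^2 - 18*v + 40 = (v + 4)*(v^2 - 7*v + 10) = (v - 2)*(v + 4)*(v - 5)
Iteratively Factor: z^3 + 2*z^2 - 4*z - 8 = (z + 2)*(z^2 - 4) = (z + 2)^2*(z - 2)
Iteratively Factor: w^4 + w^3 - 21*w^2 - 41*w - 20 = (w + 4)*(w^3 - 3*w^2 - 9*w - 5) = (w + 1)*(w + 4)*(w^2 - 4*w - 5) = (w - 5)*(w + 1)*(w + 4)*(w + 1)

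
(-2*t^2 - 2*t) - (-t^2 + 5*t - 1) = -t^2 - 7*t + 1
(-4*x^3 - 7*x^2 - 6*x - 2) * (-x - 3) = 4*x^4 + 19*x^3 + 27*x^2 + 20*x + 6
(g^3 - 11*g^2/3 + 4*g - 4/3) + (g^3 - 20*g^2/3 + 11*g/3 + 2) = 2*g^3 - 31*g^2/3 + 23*g/3 + 2/3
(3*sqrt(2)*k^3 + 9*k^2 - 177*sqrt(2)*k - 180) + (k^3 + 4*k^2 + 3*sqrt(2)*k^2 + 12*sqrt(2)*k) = k^3 + 3*sqrt(2)*k^3 + 3*sqrt(2)*k^2 + 13*k^2 - 165*sqrt(2)*k - 180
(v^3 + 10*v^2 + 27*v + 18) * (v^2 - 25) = v^5 + 10*v^4 + 2*v^3 - 232*v^2 - 675*v - 450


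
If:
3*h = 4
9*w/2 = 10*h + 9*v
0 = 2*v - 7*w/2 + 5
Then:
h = 4/3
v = -29/27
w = 22/27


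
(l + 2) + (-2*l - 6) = -l - 4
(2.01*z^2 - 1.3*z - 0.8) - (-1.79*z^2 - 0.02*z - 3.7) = 3.8*z^2 - 1.28*z + 2.9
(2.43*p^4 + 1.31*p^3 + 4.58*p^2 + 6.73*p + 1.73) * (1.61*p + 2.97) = 3.9123*p^5 + 9.3262*p^4 + 11.2645*p^3 + 24.4379*p^2 + 22.7734*p + 5.1381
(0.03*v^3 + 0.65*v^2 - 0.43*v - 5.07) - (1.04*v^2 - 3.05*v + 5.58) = 0.03*v^3 - 0.39*v^2 + 2.62*v - 10.65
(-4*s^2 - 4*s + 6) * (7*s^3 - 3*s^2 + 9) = -28*s^5 - 16*s^4 + 54*s^3 - 54*s^2 - 36*s + 54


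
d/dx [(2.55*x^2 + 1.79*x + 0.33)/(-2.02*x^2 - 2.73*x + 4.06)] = (-3.3457*x^2 + 22.0392*x + 8.1683)/(4.0804*x^4 + 11.0292*x^3 - 8.9495*x^2 - 22.1676*x + 16.4836)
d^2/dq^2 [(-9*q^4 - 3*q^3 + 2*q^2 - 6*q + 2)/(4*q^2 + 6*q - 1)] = 2*(-144*q^6 - 648*q^5 - 864*q^4 + 168*q^3 + 120*q^2 + 63*q + 46)/(64*q^6 + 288*q^5 + 384*q^4 + 72*q^3 - 96*q^2 + 18*q - 1)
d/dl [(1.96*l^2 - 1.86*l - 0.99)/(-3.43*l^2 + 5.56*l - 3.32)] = (4.5178*l^2 - 19.8058*l + 11.6796)/(11.7649*l^4 - 38.1416*l^3 + 53.6888*l^2 - 36.9184*l + 11.0224)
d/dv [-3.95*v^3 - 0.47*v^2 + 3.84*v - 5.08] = -11.85*v^2 - 0.94*v + 3.84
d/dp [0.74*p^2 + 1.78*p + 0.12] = 1.48*p + 1.78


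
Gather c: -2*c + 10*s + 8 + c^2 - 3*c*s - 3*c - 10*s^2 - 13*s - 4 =c^2 + c*(-3*s - 5) - 10*s^2 - 3*s + 4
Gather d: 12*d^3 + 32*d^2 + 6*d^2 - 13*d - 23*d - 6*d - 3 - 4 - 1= 12*d^3 + 38*d^2 - 42*d - 8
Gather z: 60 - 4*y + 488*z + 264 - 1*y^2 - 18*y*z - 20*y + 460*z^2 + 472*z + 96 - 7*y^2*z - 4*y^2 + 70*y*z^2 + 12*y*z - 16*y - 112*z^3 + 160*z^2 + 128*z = -5*y^2 - 40*y - 112*z^3 + z^2*(70*y + 620) + z*(-7*y^2 - 6*y + 1088) + 420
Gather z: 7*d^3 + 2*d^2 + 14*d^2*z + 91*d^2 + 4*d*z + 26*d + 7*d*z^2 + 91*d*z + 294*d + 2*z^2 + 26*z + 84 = 7*d^3 + 93*d^2 + 320*d + z^2*(7*d + 2) + z*(14*d^2 + 95*d + 26) + 84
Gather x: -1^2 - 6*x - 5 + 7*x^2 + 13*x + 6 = 7*x^2 + 7*x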